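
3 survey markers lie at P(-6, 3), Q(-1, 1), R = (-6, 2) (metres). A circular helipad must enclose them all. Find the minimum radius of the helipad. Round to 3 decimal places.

2.693

Side lengths²: PQ² = 29, PR² = 1, QR² = 26.
Since PQ² = 29 ≥ 26 + 1 = 27, the angle opposite PQ is not acute, so the smallest enclosing circle has PQ as diameter.
Centre = midpoint of PQ = (-3.5, 2), r² = 29/4 = 7.25.
r = √(7.25) ≈ 2.693.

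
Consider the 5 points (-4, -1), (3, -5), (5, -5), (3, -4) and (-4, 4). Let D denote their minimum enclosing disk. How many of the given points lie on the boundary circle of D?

2

By Welzl's lemma the MEC is supported by two points (diametrically opposite) or three points (on a circumcircle).
The farthest pair is (5, -5)–(-4, 4) with squared distance 162. The circle on this segment as diameter has centre (0.5, -0.5) and r² = 162/4 = 40.5.
Check (-4, -1): distance² to centre = 20.5 ≤ 40.5, so it lies inside.
All remaining points lie in this disk, and no smaller disk contains both endpoints, so this is the minimum enclosing circle.
The points at distance exactly r from the centre are (5, -5), (-4, 4) — 2 points.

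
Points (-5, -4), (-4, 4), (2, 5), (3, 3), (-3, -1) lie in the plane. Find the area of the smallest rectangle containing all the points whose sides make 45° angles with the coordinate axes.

64

In coordinates u = x + y, v = x − y the rectangle is axis-aligned; the map (x,y)→(u,v) scales areas by 2.
u-values: -9, 0, 7, 6, -4; range = 7 − (-9) = 16.
v-values: -1, -8, -3, 0, -2; range = 0 − (-8) = 8.
Area = (16 × 8) / 2 = 64.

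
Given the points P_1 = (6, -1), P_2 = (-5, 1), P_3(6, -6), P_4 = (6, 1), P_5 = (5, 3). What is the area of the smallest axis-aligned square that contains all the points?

121

The bounding box has width 11 and height 9.
An axis-aligned square enclosing the set must have side ≥ max(width, height).
So the minimum side is max(11, 9) = 11.
Area = 11² = 121.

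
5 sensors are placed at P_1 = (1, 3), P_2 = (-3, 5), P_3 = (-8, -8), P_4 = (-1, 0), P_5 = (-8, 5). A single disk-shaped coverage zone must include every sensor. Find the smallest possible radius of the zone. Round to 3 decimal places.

7.280

The minimum enclosing circle is determined by three boundary points: P_1, P_3, P_5.
Their circumcentre is (-85/18, -1.5) with r² = 8585/162.
The farthest remaining point P_2 is at distance² 7325/162 ≤ 8585/162.
r = √(8585/162) ≈ 7.280.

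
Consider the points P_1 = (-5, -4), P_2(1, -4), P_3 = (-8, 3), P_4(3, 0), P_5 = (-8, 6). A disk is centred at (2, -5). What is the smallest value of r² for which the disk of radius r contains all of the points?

The required radius is the distance from (2, -5) to the farthest point.
Squared distances: 50, 2, 164, 26, 221.
Maximum is 221, attained at P_5.

221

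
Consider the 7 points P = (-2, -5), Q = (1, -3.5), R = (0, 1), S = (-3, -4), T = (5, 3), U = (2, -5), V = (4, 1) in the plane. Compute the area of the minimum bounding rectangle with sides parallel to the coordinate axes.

64

x ranges over [-3, 5], width 8.
y ranges over [-5, 3], height 8.
Area = 8 × 8 = 64.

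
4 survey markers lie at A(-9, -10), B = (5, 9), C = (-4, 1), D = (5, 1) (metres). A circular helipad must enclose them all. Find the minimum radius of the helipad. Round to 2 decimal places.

11.80

The minimum enclosing circle of a finite set is fixed by two of the points (as a diameter) or three (as a circumcircle).
The farthest pair is A–B with squared distance 557. The circle on this segment as diameter has centre (-2, -0.5) and r² = 557/4 = 139.25.
Check C: distance² to centre = 6.25 ≤ 139.25, so it lies inside.
All remaining points lie in this disk, and no smaller disk contains both endpoints, so this is the minimum enclosing circle.
r = √(139.25) ≈ 11.80.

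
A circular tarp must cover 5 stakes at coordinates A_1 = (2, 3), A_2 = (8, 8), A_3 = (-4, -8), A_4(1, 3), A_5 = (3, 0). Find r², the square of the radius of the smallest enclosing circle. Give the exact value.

A smallest enclosing disk is always determined by at most three of the input points on its boundary.
The farthest pair is A_2–A_3 with squared distance 400. The circle on this segment as diameter has centre (2, 0) and r² = 400/4 = 100.
Check A_1: distance² to centre = 9 ≤ 100, so it lies inside.
All remaining points lie in this disk, and no smaller disk contains both endpoints, so this is the minimum enclosing circle.

100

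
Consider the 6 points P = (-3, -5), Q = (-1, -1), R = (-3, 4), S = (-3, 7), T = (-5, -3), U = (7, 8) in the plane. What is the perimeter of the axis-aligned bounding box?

Width = max x − min x = 7 − (-5) = 12.
Height = max y − min y = 8 − (-5) = 13.
Perimeter = 2(12 + 13) = 50.

50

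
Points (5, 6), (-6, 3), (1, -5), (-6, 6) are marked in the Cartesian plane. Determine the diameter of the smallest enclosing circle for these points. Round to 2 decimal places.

13.87

A smallest enclosing disk is always determined by at most three of the input points on its boundary.
The minimum enclosing circle is determined by three boundary points: (5, 6), (1, -5), (-6, 6).
Their circumcentre is (-0.5, 39/22) with r² = 11645/242.
The farthest remaining point (-6, 3) is at distance² 7685/242 ≤ 11645/242.
Diameter = 2r = 2√(11645/242) ≈ 13.87.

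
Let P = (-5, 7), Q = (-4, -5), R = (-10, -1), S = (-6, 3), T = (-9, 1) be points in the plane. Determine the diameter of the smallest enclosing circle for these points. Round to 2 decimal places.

12.04

The farthest pair is P–Q with squared distance 145. The circle on this segment as diameter has centre (-4.5, 1) and r² = 145/4 = 36.25.
Check R: distance² to centre = 34.25 ≤ 36.25, so it lies inside.
All remaining points lie in this disk, and no smaller disk contains both endpoints, so this is the minimum enclosing circle.
Diameter = 2r = 2√(36.25) ≈ 12.04.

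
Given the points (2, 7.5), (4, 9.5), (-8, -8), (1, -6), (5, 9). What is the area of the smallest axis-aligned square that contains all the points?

306.25

The bounding box has width 13 and height 17.5.
An axis-aligned square enclosing the set must have side ≥ max(width, height).
So the minimum side is max(13, 17.5) = 17.5.
Area = 17.5² = 306.25.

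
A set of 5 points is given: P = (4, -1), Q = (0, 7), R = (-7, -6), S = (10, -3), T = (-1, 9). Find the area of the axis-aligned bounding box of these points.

255

x ranges over [-7, 10], width 17.
y ranges over [-6, 9], height 15.
Area = 17 × 15 = 255.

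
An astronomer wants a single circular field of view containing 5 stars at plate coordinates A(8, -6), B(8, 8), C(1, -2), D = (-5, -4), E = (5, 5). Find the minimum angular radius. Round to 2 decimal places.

A smallest enclosing disk is always determined by at most three of the input points on its boundary.
The minimum enclosing circle is determined by three boundary points: A, B, D.
Their circumcentre is (63/26, 1) with r² = 54149/676.
The farthest remaining point E is at distance² 15305/676 ≤ 54149/676.
r = √(54149/676) ≈ 8.95.

8.95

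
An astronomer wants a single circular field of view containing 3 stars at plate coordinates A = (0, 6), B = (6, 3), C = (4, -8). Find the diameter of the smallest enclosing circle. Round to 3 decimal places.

Side lengths²: AB² = 45, AC² = 212, BC² = 125.
Since AC² = 212 ≥ 125 + 45 = 170, the angle opposite AC is not acute, so the smallest enclosing circle has AC as diameter.
Centre = midpoint of AC = (2, -1), r² = 212/4 = 53.
Diameter = 2r = 2√53 ≈ 14.560.

14.560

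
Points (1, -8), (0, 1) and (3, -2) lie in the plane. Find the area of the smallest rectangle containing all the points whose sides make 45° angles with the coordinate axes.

In coordinates u = x + y, v = x − y the rectangle is axis-aligned; the map (x,y)→(u,v) scales areas by 2.
u-values: -7, 1, 1; range = 1 − (-7) = 8.
v-values: 9, -1, 5; range = 9 − (-1) = 10.
Area = (8 × 10) / 2 = 40.

40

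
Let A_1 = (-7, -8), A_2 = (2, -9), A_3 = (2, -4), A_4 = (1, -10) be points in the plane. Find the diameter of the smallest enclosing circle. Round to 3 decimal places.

9.909

The minimum enclosing circle of a finite set is fixed by two of the points (as a diameter) or three (as a circumcircle).
The minimum enclosing circle is determined by three boundary points: A_1, A_2, A_3.
Their circumcentre is (-41/18, -6.5) with r² = 3977/162.
The farthest remaining point A_4 is at distance² 3725/162 ≤ 3977/162.
Diameter = 2r = 2√(3977/162) ≈ 9.909.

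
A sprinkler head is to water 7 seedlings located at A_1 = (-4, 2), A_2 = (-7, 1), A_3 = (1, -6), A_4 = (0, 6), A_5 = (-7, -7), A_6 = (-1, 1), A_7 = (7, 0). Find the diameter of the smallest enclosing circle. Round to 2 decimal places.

16.02

By Welzl's lemma the MEC is supported by two points (diametrically opposite) or three points (on a circumcircle).
The minimum enclosing circle is determined by three boundary points: A_4, A_5, A_7.
Their circumcentre is (-29/38, -75/38) with r² = 46325/722.
The farthest remaining point A_2 is at distance² 34469/722 ≤ 46325/722.
Diameter = 2r = 2√(46325/722) ≈ 16.02.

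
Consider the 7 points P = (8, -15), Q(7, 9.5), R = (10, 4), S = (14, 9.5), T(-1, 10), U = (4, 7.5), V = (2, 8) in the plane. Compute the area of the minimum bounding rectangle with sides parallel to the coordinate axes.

375

x ranges over [-1, 14], width 15.
y ranges over [-15, 10], height 25.
Area = 15 × 25 = 375.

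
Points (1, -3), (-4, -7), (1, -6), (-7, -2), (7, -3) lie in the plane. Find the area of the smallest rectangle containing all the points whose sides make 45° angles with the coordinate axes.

In coordinates u = x + y, v = x − y the rectangle is axis-aligned; the map (x,y)→(u,v) scales areas by 2.
u-values: -2, -11, -5, -9, 4; range = 4 − (-11) = 15.
v-values: 4, 3, 7, -5, 10; range = 10 − (-5) = 15.
Area = (15 × 15) / 2 = 112.5.

112.5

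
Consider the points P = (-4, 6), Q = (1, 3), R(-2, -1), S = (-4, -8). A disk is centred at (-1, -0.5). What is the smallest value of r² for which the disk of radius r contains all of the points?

65.25

The required radius is the distance from (-1, -0.5) to the farthest point.
Squared distances: 51.25, 16.25, 1.25, 65.25.
Maximum is 65.25, attained at S.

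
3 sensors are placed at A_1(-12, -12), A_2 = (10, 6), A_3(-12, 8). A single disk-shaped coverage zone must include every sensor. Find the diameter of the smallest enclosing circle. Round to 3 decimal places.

28.543

Side lengths²: A_1A_2² = 808, A_1A_3² = 400, A_2A_3² = 488.
Since A_1A_2² = 808 < 488 + 400 = 888, the triangle is acute, so the smallest enclosing circle is the circumcircle.
Circumcentre = (-20/11, -2), r² = 24644/121.
Diameter = 2r = 2√(24644/121) ≈ 28.543.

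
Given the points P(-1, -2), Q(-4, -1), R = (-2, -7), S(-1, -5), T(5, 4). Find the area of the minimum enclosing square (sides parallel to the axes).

The bounding box has width 9 and height 11.
An axis-aligned square enclosing the set must have side ≥ max(width, height).
So the minimum side is max(9, 11) = 11.
Area = 11² = 121.

121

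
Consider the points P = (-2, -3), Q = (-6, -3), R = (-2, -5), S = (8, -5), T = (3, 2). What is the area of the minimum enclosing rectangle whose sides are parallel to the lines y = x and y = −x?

112

In coordinates u = x + y, v = x − y the rectangle is axis-aligned; the map (x,y)→(u,v) scales areas by 2.
u-values: -5, -9, -7, 3, 5; range = 5 − (-9) = 14.
v-values: 1, -3, 3, 13, 1; range = 13 − (-3) = 16.
Area = (14 × 16) / 2 = 112.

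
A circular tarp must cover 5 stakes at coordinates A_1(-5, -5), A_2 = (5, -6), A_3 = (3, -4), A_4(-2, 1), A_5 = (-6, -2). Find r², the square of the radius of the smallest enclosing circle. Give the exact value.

A smallest enclosing disk is always determined by at most three of the input points on its boundary.
The farthest pair is A_2–A_5 with squared distance 137. The circle on this segment as diameter has centre (-0.5, -4) and r² = 137/4 = 34.25.
Check A_1: distance² to centre = 21.25 ≤ 34.25, so it lies inside.
All remaining points lie in this disk, and no smaller disk contains both endpoints, so this is the minimum enclosing circle.

34.25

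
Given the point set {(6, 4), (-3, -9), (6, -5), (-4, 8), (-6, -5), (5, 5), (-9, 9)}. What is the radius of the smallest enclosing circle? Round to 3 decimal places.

A smallest enclosing disk is always determined by at most three of the input points on its boundary.
The minimum enclosing circle is determined by three boundary points: (-3, -9), (6, -5), (-9, 9).
Their circumcentre is (-135/62, 79/62) with r² = 204185/1922.
The farthest remaining point (6, 4) is at distance² 142805/1922 ≤ 204185/1922.
r = √(204185/1922) ≈ 10.307.

10.307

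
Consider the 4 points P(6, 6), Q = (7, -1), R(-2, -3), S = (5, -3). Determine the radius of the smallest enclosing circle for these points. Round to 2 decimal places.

6.02

The minimum enclosing circle of a finite set is fixed by two of the points (as a diameter) or three (as a circumcircle).
The farthest pair is P–R with squared distance 145. The circle on this segment as diameter has centre (2, 1.5) and r² = 145/4 = 36.25.
Check Q: distance² to centre = 31.25 ≤ 36.25, so it lies inside.
All remaining points lie in this disk, and no smaller disk contains both endpoints, so this is the minimum enclosing circle.
r = √(36.25) ≈ 6.02.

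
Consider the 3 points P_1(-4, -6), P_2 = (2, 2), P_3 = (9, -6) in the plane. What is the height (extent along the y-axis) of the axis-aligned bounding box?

8

max y = 2, min y = -6, so height = 8.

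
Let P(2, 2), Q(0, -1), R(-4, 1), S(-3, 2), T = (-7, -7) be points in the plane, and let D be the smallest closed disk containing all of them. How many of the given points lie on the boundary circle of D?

The farthest pair is P–T with squared distance 162. The circle on this segment as diameter has centre (-2.5, -2.5) and r² = 162/4 = 40.5.
Check Q: distance² to centre = 8.5 ≤ 40.5, so it lies inside.
All remaining points lie in this disk, and no smaller disk contains both endpoints, so this is the minimum enclosing circle.
The points at distance exactly r from the centre are P, T — 2 points.

2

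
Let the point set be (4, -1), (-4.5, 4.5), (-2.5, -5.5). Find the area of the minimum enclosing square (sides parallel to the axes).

The bounding box has width 8.5 and height 10.
An axis-aligned square enclosing the set must have side ≥ max(width, height).
So the minimum side is max(8.5, 10) = 10.
Area = 10² = 100.

100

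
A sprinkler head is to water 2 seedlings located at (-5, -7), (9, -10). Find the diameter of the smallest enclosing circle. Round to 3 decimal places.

14.318

The smallest circle enclosing two points has them as diameter endpoints.
Centre = midpoint = (2, -8.5); r² = |(-5, -7)−(9, -10)|²/4 = 205/4 = 51.25.
Diameter = 2r = 2√(51.25) ≈ 14.318.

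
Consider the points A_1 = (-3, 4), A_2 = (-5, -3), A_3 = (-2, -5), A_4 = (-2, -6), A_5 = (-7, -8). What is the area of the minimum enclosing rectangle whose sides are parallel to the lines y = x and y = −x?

In coordinates u = x + y, v = x − y the rectangle is axis-aligned; the map (x,y)→(u,v) scales areas by 2.
u-values: 1, -8, -7, -8, -15; range = 1 − (-15) = 16.
v-values: -7, -2, 3, 4, 1; range = 4 − (-7) = 11.
Area = (16 × 11) / 2 = 88.

88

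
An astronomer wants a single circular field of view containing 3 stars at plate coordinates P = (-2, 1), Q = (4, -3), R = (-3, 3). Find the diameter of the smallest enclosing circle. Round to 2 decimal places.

Side lengths²: PQ² = 52, PR² = 5, QR² = 85.
Since QR² = 85 ≥ 52 + 5 = 57, the angle opposite QR is not acute, so the smallest enclosing circle has QR as diameter.
Centre = midpoint of QR = (0.5, 0), r² = 85/4 = 21.25.
Diameter = 2r = 2√(21.25) ≈ 9.22.

9.22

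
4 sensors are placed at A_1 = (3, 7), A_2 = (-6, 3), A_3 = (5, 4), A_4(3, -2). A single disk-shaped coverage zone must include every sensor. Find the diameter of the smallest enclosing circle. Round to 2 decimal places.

A smallest enclosing disk is always determined by at most three of the input points on its boundary.
The minimum enclosing circle is determined by three boundary points: A_1, A_2, A_4.
Their circumcentre is (-7/18, 2.5) with r² = 5141/162.
The farthest remaining point A_3 is at distance² 5069/162 ≤ 5141/162.
Diameter = 2r = 2√(5141/162) ≈ 11.27.

11.27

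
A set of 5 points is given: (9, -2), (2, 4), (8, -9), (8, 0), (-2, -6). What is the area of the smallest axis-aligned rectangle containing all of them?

x ranges over [-2, 9], width 11.
y ranges over [-9, 4], height 13.
Area = 11 × 13 = 143.

143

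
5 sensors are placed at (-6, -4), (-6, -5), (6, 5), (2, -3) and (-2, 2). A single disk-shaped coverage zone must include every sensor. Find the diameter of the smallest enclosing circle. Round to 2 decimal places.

By Welzl's lemma the MEC is supported by two points (diametrically opposite) or three points (on a circumcircle).
The farthest pair is (-6, -5)–(6, 5) with squared distance 244. The circle on this segment as diameter has centre (0, 0) and r² = 244/4 = 61.
Check (-6, -4): distance² to centre = 52 ≤ 61, so it lies inside.
All remaining points lie in this disk, and no smaller disk contains both endpoints, so this is the minimum enclosing circle.
Diameter = 2r = 2√61 ≈ 15.62.

15.62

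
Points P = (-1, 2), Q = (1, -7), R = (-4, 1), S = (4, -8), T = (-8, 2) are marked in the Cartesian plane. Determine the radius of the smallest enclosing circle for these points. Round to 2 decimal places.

A smallest enclosing disk is always determined by at most three of the input points on its boundary.
The farthest pair is S–T with squared distance 244. The circle on this segment as diameter has centre (-2, -3) and r² = 244/4 = 61.
Check P: distance² to centre = 26 ≤ 61, so it lies inside.
All remaining points lie in this disk, and no smaller disk contains both endpoints, so this is the minimum enclosing circle.
r = √61 ≈ 7.81.

7.81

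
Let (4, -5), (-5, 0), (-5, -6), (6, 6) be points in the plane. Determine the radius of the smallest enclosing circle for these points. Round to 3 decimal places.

The farthest pair is (-5, -6)–(6, 6) with squared distance 265. The circle on this segment as diameter has centre (0.5, 0) and r² = 265/4 = 66.25.
Check (4, -5): distance² to centre = 37.25 ≤ 66.25, so it lies inside.
All remaining points lie in this disk, and no smaller disk contains both endpoints, so this is the minimum enclosing circle.
r = √(66.25) ≈ 8.139.

8.139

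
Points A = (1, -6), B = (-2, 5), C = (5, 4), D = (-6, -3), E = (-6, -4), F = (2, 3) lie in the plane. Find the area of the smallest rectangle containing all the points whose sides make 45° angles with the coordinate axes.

133

In coordinates u = x + y, v = x − y the rectangle is axis-aligned; the map (x,y)→(u,v) scales areas by 2.
u-values: -5, 3, 9, -9, -10, 5; range = 9 − (-10) = 19.
v-values: 7, -7, 1, -3, -2, -1; range = 7 − (-7) = 14.
Area = (19 × 14) / 2 = 133.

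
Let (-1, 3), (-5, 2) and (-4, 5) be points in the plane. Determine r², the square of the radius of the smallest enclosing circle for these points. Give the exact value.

1105/242

Call the three points A, B, C in the order given.
Side lengths²: AB² = 17, AC² = 13, BC² = 10.
Since AB² = 17 < 13 + 10 = 23, the triangle is acute, so the smallest enclosing circle is the circumcircle.
Circumcentre = (-69/22, 67/22), r² = 1105/242.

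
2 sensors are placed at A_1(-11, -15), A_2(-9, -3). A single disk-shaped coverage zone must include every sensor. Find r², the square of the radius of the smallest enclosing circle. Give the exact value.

The smallest circle enclosing two points has them as diameter endpoints.
Centre = midpoint = (-10, -9); r² = |A_1A_2|²/4 = 148/4 = 37.

37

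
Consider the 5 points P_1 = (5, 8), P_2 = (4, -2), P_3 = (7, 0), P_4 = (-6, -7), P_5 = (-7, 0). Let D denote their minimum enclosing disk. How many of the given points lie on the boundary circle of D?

The farthest pair is P_1–P_4 with squared distance 346. The circle on this segment as diameter has centre (-0.5, 0.5) and r² = 346/4 = 86.5.
Check P_2: distance² to centre = 26.5 ≤ 86.5, so it lies inside.
All remaining points lie in this disk, and no smaller disk contains both endpoints, so this is the minimum enclosing circle.
The points at distance exactly r from the centre are P_1, P_4 — 2 points.

2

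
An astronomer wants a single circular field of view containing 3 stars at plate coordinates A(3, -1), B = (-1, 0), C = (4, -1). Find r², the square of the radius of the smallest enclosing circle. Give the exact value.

6.5

Side lengths²: AB² = 17, AC² = 1, BC² = 26.
Since BC² = 26 ≥ 17 + 1 = 18, the angle opposite BC is not acute, so the smallest enclosing circle has BC as diameter.
Centre = midpoint of BC = (1.5, -0.5), r² = 26/4 = 6.5.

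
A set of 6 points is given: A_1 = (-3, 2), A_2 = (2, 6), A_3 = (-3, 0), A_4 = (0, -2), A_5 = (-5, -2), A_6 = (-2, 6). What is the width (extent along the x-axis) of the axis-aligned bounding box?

max x = 2, min x = -5, so width = 7.

7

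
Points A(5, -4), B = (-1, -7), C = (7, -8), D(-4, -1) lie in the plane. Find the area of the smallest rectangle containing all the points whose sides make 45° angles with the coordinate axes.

81

In coordinates u = x + y, v = x − y the rectangle is axis-aligned; the map (x,y)→(u,v) scales areas by 2.
u-values: 1, -8, -1, -5; range = 1 − (-8) = 9.
v-values: 9, 6, 15, -3; range = 15 − (-3) = 18.
Area = (9 × 18) / 2 = 81.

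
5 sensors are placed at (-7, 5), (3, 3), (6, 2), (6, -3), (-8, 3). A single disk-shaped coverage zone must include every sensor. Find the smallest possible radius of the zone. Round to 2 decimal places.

The minimum enclosing circle is determined by three boundary points: (-7, 5), (6, -3), (-8, 3).
Their circumcentre is (-25/34, 21/34) with r² = 33785/578.
The farthest remaining point (6, 2) is at distance² 27325/578 ≤ 33785/578.
r = √(33785/578) ≈ 7.65.

7.65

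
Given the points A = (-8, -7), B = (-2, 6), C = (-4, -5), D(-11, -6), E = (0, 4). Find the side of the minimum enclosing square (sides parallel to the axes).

13

The bounding box has width 11 and height 13.
An axis-aligned square enclosing the set must have side ≥ max(width, height).
So the minimum side is max(11, 13) = 13.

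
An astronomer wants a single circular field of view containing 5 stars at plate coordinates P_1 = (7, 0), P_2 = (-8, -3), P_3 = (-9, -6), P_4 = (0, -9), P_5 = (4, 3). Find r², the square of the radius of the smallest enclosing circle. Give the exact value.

73

By Welzl's lemma the MEC is supported by two points (diametrically opposite) or three points (on a circumcircle).
The farthest pair is P_1–P_3 with squared distance 292. The circle on this segment as diameter has centre (-1, -3) and r² = 292/4 = 73.
Check P_2: distance² to centre = 49 ≤ 73, so it lies inside.
All remaining points lie in this disk, and no smaller disk contains both endpoints, so this is the minimum enclosing circle.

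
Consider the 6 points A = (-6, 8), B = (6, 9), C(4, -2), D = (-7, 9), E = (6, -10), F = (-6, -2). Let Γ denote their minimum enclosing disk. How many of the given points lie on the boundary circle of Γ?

The minimum enclosing circle of a finite set is fixed by two of the points (as a diameter) or three (as a circumcircle).
The farthest pair is D–E with squared distance 530. The circle on this segment as diameter has centre (-0.5, -0.5) and r² = 530/4 = 132.5.
Check A: distance² to centre = 102.5 ≤ 132.5, so it lies inside.
All remaining points lie in this disk, and no smaller disk contains both endpoints, so this is the minimum enclosing circle.
The points at distance exactly r from the centre are B, D, E — 3 points.

3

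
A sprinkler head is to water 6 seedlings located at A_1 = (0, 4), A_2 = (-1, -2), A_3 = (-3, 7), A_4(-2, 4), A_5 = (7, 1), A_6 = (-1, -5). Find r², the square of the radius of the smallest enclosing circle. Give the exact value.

31450/729

A smallest enclosing disk is always determined by at most three of the input points on its boundary.
The minimum enclosing circle is determined by three boundary points: A_3, A_5, A_6.
Their circumcentre is (4/9, 38/27) with r² = 31450/729.
The farthest remaining point A_2 is at distance² 9985/729 ≤ 31450/729.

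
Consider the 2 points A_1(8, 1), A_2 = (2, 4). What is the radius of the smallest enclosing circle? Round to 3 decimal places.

The smallest circle enclosing two points has them as diameter endpoints.
Centre = midpoint = (5, 2.5); r² = |A_1A_2|²/4 = 45/4 = 11.25.
r = √(11.25) ≈ 3.354.

3.354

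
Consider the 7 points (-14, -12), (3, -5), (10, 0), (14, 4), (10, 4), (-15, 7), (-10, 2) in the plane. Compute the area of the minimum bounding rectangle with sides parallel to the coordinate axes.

551

x ranges over [-15, 14], width 29.
y ranges over [-12, 7], height 19.
Area = 29 × 19 = 551.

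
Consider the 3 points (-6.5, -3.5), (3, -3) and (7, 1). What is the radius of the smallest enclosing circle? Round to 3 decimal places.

Call the three points A, B, C in the order given.
Side lengths²: AB² = 90.5, AC² = 202.5, BC² = 32.
Since AC² = 202.5 ≥ 90.5 + 32 = 122.5, the angle opposite AC is not acute, so the smallest enclosing circle has AC as diameter.
Centre = midpoint of AC = (0.25, -1.25), r² = 202.5/4 = 50.625.
r = √(50.625) ≈ 7.115.

7.115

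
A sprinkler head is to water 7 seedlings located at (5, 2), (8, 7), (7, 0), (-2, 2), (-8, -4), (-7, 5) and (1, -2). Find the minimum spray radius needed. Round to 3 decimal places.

9.708

A smallest enclosing disk is always determined by at most three of the input points on its boundary.
The farthest pair is (8, 7)–(-8, -4) with squared distance 377. The circle on this segment as diameter has centre (0, 1.5) and r² = 377/4 = 94.25.
Check (5, 2): distance² to centre = 25.25 ≤ 94.25, so it lies inside.
All remaining points lie in this disk, and no smaller disk contains both endpoints, so this is the minimum enclosing circle.
r = √(94.25) ≈ 9.708.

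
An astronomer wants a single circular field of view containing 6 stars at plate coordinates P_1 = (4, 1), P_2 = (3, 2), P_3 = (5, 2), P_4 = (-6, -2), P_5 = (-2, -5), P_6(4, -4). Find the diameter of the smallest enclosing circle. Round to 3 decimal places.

11.711

The minimum enclosing circle of a finite set is fixed by two of the points (as a diameter) or three (as a circumcircle).
The minimum enclosing circle is determined by three boundary points: P_3, P_4, P_6.
Their circumcentre is (-27/62, -11/62) with r² = 65897/1922.
The farthest remaining point P_5 is at distance² 49405/1922 ≤ 65897/1922.
Diameter = 2r = 2√(65897/1922) ≈ 11.711.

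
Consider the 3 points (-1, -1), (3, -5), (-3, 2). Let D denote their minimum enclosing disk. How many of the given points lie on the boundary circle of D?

Call the three points A, B, C in the order given.
Side lengths²: AB² = 32, AC² = 13, BC² = 85.
Since BC² = 85 ≥ 32 + 13 = 45, the angle opposite BC is not acute, so the smallest enclosing circle has BC as diameter.
Centre = midpoint of BC = (0, -1.5), r² = 85/4 = 21.25.
The points at distance exactly r from the centre are (3, -5), (-3, 2) — 2 points.

2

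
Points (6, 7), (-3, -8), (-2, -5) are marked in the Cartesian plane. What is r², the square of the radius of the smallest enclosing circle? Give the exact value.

Call the three points A, B, C in the order given.
Side lengths²: AB² = 306, AC² = 208, BC² = 10.
Since AB² = 306 ≥ 208 + 10 = 218, the angle opposite AB is not acute, so the smallest enclosing circle has AB as diameter.
Centre = midpoint of AB = (1.5, -0.5), r² = 306/4 = 76.5.

76.5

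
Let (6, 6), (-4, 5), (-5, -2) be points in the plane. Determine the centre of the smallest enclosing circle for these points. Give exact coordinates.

(0.5, 2)

Call the three points A, B, C in the order given.
Side lengths²: AB² = 101, AC² = 185, BC² = 50.
Since AC² = 185 ≥ 101 + 50 = 151, the angle opposite AC is not acute, so the smallest enclosing circle has AC as diameter.
Centre = midpoint of AC = (0.5, 2), r² = 185/4 = 46.25.
Centre = (0.5, 2).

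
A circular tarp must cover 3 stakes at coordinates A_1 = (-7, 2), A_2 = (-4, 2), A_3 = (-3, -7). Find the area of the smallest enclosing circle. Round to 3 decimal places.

Side lengths²: A_1A_2² = 9, A_1A_3² = 97, A_2A_3² = 82.
Since A_1A_3² = 97 ≥ 82 + 9 = 91, the angle opposite A_1A_3 is not acute, so the smallest enclosing circle has A_1A_3 as diameter.
Centre = midpoint of A_1A_3 = (-5, -2.5), r² = 97/4 = 24.25.
Area = π·r² = π·24.25 ≈ 76.184.

76.184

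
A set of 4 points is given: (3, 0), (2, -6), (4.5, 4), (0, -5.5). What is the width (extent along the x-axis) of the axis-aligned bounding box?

max x = 4.5, min x = 0, so width = 4.5.

4.5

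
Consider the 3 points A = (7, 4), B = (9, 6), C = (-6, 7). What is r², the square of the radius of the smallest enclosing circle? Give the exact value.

Side lengths²: AB² = 8, AC² = 178, BC² = 226.
Since BC² = 226 ≥ 178 + 8 = 186, the angle opposite BC is not acute, so the smallest enclosing circle has BC as diameter.
Centre = midpoint of BC = (1.5, 6.5), r² = 226/4 = 56.5.

56.5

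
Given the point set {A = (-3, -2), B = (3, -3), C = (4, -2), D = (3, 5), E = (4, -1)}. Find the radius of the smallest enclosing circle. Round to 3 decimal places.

The minimum enclosing circle is determined by three boundary points: A, B, D.
Their circumcentre is (7/12, 1) with r² = 3145/144.
The farthest remaining point C is at distance² 2977/144 ≤ 3145/144.
r = √(3145/144) ≈ 4.673.

4.673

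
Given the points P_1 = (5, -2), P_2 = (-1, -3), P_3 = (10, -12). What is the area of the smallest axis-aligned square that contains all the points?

The bounding box has width 11 and height 10.
An axis-aligned square enclosing the set must have side ≥ max(width, height).
So the minimum side is max(11, 10) = 11.
Area = 11² = 121.

121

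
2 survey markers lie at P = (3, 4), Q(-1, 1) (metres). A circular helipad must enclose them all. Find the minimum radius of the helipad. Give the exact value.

The smallest circle enclosing two points has them as diameter endpoints.
Centre = midpoint = (1, 2.5); r² = |PQ|²/4 = 25/4 = 6.25.
r = √(6.25) = 2.5.

2.5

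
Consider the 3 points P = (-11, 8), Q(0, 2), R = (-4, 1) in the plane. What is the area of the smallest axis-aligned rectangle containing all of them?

x ranges over [-11, 0], width 11.
y ranges over [1, 8], height 7.
Area = 11 × 7 = 77.

77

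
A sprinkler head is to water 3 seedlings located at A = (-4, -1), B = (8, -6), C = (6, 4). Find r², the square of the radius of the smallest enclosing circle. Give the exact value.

Side lengths²: AB² = 169, AC² = 125, BC² = 104.
Since AB² = 169 < 125 + 104 = 229, the triangle is acute, so the smallest enclosing circle is the circumcircle.
Circumcentre = (59/22, -41/22), r² = 10985/242.

10985/242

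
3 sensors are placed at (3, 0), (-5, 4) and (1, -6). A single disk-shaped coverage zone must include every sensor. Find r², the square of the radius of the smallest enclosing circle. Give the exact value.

34

Call the three points A, B, C in the order given.
Side lengths²: AB² = 80, AC² = 40, BC² = 136.
Since BC² = 136 ≥ 80 + 40 = 120, the angle opposite BC is not acute, so the smallest enclosing circle has BC as diameter.
Centre = midpoint of BC = (-2, -1), r² = 136/4 = 34.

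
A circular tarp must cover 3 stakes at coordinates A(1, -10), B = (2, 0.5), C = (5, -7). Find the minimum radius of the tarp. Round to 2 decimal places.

5.27

Side lengths²: AB² = 111.25, AC² = 25, BC² = 65.25.
Since AB² = 111.25 ≥ 65.25 + 25 = 90.25, the angle opposite AB is not acute, so the smallest enclosing circle has AB as diameter.
Centre = midpoint of AB = (1.5, -4.75), r² = 111.25/4 = 27.8125.
r = √(27.8125) ≈ 5.27.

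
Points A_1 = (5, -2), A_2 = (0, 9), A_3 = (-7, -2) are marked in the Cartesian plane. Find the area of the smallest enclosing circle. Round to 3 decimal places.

Side lengths²: A_1A_2² = 146, A_1A_3² = 144, A_2A_3² = 170.
Since A_2A_3² = 170 < 146 + 144 = 290, the triangle is acute, so the smallest enclosing circle is the circumcircle.
Circumcentre = (-1, 21/11), r² = 6205/121.
Area = π·r² = π·6205/121 ≈ 161.104.

161.104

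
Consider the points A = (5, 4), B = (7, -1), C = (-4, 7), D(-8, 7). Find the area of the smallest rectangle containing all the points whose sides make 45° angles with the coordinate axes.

In coordinates u = x + y, v = x − y the rectangle is axis-aligned; the map (x,y)→(u,v) scales areas by 2.
u-values: 9, 6, 3, -1; range = 9 − (-1) = 10.
v-values: 1, 8, -11, -15; range = 8 − (-15) = 23.
Area = (10 × 23) / 2 = 115.

115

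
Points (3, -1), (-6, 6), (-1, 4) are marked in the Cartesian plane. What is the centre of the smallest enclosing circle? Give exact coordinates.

(-1.5, 2.5)

Call the three points A, B, C in the order given.
Side lengths²: AB² = 130, AC² = 41, BC² = 29.
Since AB² = 130 ≥ 41 + 29 = 70, the angle opposite AB is not acute, so the smallest enclosing circle has AB as diameter.
Centre = midpoint of AB = (-1.5, 2.5), r² = 130/4 = 32.5.
Centre = (-1.5, 2.5).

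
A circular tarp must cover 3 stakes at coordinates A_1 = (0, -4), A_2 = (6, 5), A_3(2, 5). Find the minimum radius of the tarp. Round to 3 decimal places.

5.408

Side lengths²: A_1A_2² = 117, A_1A_3² = 85, A_2A_3² = 16.
Since A_1A_2² = 117 ≥ 85 + 16 = 101, the angle opposite A_1A_2 is not acute, so the smallest enclosing circle has A_1A_2 as diameter.
Centre = midpoint of A_1A_2 = (3, 0.5), r² = 117/4 = 29.25.
r = √(29.25) ≈ 5.408.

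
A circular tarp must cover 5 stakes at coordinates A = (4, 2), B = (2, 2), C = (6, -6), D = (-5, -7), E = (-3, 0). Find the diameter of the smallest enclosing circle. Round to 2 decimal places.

12.88

By Welzl's lemma the MEC is supported by two points (diametrically opposite) or three points (on a circumcircle).
The minimum enclosing circle is determined by three boundary points: A, C, D.
Their circumcentre is (0.2, -3.2) with r² = 41.48.
The farthest remaining point B is at distance² 30.28 ≤ 41.48.
Diameter = 2r = 2√(41.48) ≈ 12.88.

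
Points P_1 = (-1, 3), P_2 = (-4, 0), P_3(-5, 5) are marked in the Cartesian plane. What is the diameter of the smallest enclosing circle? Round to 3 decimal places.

5.375

Side lengths²: P_1P_2² = 18, P_1P_3² = 20, P_2P_3² = 26.
Since P_2P_3² = 26 < 20 + 18 = 38, the triangle is acute, so the smallest enclosing circle is the circumcircle.
Circumcentre = (-11/3, 8/3), r² = 65/9.
Diameter = 2r = 2√(65/9) ≈ 5.375.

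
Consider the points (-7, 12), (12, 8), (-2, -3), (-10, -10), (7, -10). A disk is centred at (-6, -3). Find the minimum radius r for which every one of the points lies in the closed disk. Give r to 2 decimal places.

The required radius is the distance from (-6, -3) to the farthest point.
Squared distances: 226, 445, 16, 65, 218.
Maximum is 445, attained at (12, 8).
r = √445 ≈ 21.10.

21.10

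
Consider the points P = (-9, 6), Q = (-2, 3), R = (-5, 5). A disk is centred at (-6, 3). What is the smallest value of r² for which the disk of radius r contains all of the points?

18

The required radius is the distance from (-6, 3) to the farthest point.
Squared distances: 18, 16, 5.
Maximum is 18, attained at P.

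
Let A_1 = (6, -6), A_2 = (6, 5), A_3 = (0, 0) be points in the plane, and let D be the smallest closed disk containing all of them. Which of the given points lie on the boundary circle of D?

Side lengths²: A_1A_2² = 121, A_1A_3² = 72, A_2A_3² = 61.
Since A_1A_2² = 121 < 72 + 61 = 133, the triangle is acute, so the smallest enclosing circle is the circumcircle.
Circumcentre = (5.5, -0.5), r² = 30.5.
The points at distance exactly r from the centre are A_1, A_2, A_3 — 3 points.

A_1, A_2, A_3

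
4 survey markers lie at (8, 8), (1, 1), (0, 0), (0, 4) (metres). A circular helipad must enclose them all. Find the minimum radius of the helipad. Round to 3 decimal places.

A smallest enclosing disk is always determined by at most three of the input points on its boundary.
The farthest pair is (8, 8)–(0, 0) with squared distance 128. The circle on this segment as diameter has centre (4, 4) and r² = 128/4 = 32.
Check (1, 1): distance² to centre = 18 ≤ 32, so it lies inside.
All remaining points lie in this disk, and no smaller disk contains both endpoints, so this is the minimum enclosing circle.
r = √32 ≈ 5.657.

5.657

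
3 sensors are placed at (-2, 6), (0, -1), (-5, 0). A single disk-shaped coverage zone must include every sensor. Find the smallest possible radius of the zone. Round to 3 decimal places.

3.773

Call the three points A, B, C in the order given.
Side lengths²: AB² = 53, AC² = 45, BC² = 26.
Since AB² = 53 < 45 + 26 = 71, the triangle is acute, so the smallest enclosing circle is the circumcircle.
Circumcentre = (-43/22, 49/22), r² = 3445/242.
r = √(3445/242) ≈ 3.773.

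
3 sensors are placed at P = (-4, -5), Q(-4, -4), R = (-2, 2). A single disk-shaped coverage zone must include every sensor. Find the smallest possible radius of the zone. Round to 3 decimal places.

3.640

Side lengths²: PQ² = 1, PR² = 53, QR² = 40.
Since PR² = 53 ≥ 40 + 1 = 41, the angle opposite PR is not acute, so the smallest enclosing circle has PR as diameter.
Centre = midpoint of PR = (-3, -1.5), r² = 53/4 = 13.25.
r = √(13.25) ≈ 3.640.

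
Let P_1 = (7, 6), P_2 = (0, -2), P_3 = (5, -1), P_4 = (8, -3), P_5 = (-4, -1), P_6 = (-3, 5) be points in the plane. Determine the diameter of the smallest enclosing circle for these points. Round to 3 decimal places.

The farthest pair is P_4–P_6 with squared distance 185. The circle on this segment as diameter has centre (2.5, 1) and r² = 185/4 = 46.25.
Check P_1: distance² to centre = 45.25 ≤ 46.25, so it lies inside.
All remaining points lie in this disk, and no smaller disk contains both endpoints, so this is the minimum enclosing circle.
Diameter = 2r = 2√(46.25) ≈ 13.601.

13.601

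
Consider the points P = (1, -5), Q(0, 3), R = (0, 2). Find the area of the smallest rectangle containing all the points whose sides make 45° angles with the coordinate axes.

In coordinates u = x + y, v = x − y the rectangle is axis-aligned; the map (x,y)→(u,v) scales areas by 2.
u-values: -4, 3, 2; range = 3 − (-4) = 7.
v-values: 6, -3, -2; range = 6 − (-3) = 9.
Area = (7 × 9) / 2 = 31.5.

31.5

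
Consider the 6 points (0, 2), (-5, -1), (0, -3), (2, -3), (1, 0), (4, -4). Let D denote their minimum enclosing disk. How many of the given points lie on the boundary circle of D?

2

The farthest pair is (-5, -1)–(4, -4) with squared distance 90. The circle on this segment as diameter has centre (-0.5, -2.5) and r² = 90/4 = 22.5.
Check (0, 2): distance² to centre = 20.5 ≤ 22.5, so it lies inside.
All remaining points lie in this disk, and no smaller disk contains both endpoints, so this is the minimum enclosing circle.
The points at distance exactly r from the centre are (-5, -1), (4, -4) — 2 points.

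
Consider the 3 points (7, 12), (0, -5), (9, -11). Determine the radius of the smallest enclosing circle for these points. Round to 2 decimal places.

Call the three points A, B, C in the order given.
Side lengths²: AB² = 338, AC² = 533, BC² = 117.
Since AC² = 533 ≥ 338 + 117 = 455, the angle opposite AC is not acute, so the smallest enclosing circle has AC as diameter.
Centre = midpoint of AC = (8, 0.5), r² = 533/4 = 133.25.
r = √(133.25) ≈ 11.54.

11.54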